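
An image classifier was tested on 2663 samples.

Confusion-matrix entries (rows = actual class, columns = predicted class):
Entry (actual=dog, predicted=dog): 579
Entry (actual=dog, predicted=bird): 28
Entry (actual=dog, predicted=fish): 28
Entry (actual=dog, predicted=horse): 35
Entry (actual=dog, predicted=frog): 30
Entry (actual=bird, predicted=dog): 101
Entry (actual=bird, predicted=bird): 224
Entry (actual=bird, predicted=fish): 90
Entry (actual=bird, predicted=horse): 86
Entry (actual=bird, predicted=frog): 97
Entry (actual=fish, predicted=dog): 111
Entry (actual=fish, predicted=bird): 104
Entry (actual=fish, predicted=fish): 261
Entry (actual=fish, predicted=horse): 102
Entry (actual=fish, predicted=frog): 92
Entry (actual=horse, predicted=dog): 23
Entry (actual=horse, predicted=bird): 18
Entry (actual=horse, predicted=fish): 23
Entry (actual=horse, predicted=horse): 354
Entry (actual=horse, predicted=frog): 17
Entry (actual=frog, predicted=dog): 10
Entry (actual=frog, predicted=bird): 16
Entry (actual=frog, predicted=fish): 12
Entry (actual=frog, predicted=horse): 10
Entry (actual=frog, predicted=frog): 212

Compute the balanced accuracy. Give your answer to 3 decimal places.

Balanced accuracy = mean of per-class recall.
  dog: recall = 579/700 = 0.8271
  bird: recall = 224/598 = 0.3746
  fish: recall = 261/670 = 0.3896
  horse: recall = 354/435 = 0.8138
  frog: recall = 212/260 = 0.8154
Mean = (0.8271 + 0.3746 + 0.3896 + 0.8138 + 0.8154) / 5 = 0.644

0.644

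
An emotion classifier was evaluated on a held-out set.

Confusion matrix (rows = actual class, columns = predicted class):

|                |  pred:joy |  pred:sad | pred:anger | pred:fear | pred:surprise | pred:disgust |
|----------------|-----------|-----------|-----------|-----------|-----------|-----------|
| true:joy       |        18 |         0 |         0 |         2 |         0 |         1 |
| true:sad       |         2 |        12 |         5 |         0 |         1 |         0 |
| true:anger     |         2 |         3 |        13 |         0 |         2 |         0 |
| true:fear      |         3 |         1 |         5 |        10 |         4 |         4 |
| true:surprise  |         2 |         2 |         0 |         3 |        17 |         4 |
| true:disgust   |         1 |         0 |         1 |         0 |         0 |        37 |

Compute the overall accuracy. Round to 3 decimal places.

0.690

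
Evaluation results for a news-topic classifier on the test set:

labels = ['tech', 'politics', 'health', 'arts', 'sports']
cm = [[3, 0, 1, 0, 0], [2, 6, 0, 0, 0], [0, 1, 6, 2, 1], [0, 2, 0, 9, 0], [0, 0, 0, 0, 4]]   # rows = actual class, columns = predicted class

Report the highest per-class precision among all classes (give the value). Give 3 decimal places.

Per-class precision (TP/(TP+FP)):
  tech: TP=3, FP=2+0+0+0=2 → 3/5 = 0.6000
  politics: TP=6, FP=0+1+2+0=3 → 6/9 = 0.6667
  health: TP=6, FP=1+0+0+0=1 → 6/7 = 0.8571
  arts: TP=9, FP=0+0+2+0=2 → 9/11 = 0.8182
  sports: TP=4, FP=0+0+1+0=1 → 4/5 = 0.8000
Highest is class 'health' with precision = 0.857.

0.857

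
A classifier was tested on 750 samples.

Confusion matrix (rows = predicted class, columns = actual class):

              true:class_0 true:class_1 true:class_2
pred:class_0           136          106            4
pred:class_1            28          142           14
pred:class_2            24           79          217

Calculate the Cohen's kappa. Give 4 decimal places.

Observed agreement pₒ = trace/N = 495/750 = 0.66000
Expected agreement pₑ = Σ (rowᵢ·colᵢ)/N² = (188·246 + 327·184 + 235·320)/750² = 0.32287
κ = (pₒ − pₑ)/(1 − pₑ) = (0.66000 − 0.32287)/(1 − 0.32287) = 0.4979

0.4979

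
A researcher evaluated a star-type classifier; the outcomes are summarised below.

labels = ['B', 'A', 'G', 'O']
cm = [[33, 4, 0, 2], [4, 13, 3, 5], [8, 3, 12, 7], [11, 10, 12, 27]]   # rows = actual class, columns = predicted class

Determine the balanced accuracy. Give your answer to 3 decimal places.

Balanced accuracy = mean of per-class recall.
  B: recall = 33/39 = 0.8462
  A: recall = 13/25 = 0.5200
  G: recall = 12/30 = 0.4000
  O: recall = 27/60 = 0.4500
Mean = (0.8462 + 0.5200 + 0.4000 + 0.4500) / 4 = 0.554

0.554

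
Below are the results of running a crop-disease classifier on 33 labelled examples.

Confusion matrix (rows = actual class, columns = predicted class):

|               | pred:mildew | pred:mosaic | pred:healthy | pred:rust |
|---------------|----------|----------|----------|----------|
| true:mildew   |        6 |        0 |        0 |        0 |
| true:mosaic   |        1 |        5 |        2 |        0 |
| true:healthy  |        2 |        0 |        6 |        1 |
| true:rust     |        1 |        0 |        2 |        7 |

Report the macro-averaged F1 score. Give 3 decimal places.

Per-class F1 score (2·TP/(2·TP+FP+FN)):
  mildew: TP=6, FP=1+2+1=4, FN=0+0+0=0 → 12/16 = 0.7500
  mosaic: TP=5, FP=0+0+0=0, FN=1+2+0=3 → 10/13 = 0.7692
  healthy: TP=6, FP=0+2+2=4, FN=2+0+1=3 → 12/19 = 0.6316
  rust: TP=7, FP=0+0+1=1, FN=1+0+2=3 → 14/18 = 0.7778
Macro-F1 score = mean = (0.7500 + 0.7692 + 0.6316 + 0.7778) / 4 = 0.732

0.732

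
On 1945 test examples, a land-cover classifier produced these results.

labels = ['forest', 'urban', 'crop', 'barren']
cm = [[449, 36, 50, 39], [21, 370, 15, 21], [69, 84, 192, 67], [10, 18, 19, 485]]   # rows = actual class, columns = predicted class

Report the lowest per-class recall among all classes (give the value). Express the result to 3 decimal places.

Per-class recall (TP/(TP+FN)):
  forest: TP=449, FN=36+50+39=125 → 449/574 = 0.7822
  urban: TP=370, FN=21+15+21=57 → 370/427 = 0.8665
  crop: TP=192, FN=69+84+67=220 → 192/412 = 0.4660
  barren: TP=485, FN=10+18+19=47 → 485/532 = 0.9117
Lowest is class 'crop' with recall = 0.466.

0.466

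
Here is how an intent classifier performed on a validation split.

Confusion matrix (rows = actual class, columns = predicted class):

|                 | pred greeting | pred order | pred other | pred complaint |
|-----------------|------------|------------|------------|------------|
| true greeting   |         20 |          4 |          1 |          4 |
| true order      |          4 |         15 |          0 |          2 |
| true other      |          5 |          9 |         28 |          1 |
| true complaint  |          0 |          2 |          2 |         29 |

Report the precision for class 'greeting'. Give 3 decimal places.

Treat 'greeting' as positive and all other classes as negative.
precision = TP/(TP+FP).
greeting: TP=20, FP=4+5+0=9 → 20/29 = 0.6897

0.690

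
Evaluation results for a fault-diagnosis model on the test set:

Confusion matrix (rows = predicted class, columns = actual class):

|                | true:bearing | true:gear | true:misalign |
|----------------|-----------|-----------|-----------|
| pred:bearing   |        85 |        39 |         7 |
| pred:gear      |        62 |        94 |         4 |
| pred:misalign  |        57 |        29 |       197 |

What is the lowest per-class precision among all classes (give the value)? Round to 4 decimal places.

0.5875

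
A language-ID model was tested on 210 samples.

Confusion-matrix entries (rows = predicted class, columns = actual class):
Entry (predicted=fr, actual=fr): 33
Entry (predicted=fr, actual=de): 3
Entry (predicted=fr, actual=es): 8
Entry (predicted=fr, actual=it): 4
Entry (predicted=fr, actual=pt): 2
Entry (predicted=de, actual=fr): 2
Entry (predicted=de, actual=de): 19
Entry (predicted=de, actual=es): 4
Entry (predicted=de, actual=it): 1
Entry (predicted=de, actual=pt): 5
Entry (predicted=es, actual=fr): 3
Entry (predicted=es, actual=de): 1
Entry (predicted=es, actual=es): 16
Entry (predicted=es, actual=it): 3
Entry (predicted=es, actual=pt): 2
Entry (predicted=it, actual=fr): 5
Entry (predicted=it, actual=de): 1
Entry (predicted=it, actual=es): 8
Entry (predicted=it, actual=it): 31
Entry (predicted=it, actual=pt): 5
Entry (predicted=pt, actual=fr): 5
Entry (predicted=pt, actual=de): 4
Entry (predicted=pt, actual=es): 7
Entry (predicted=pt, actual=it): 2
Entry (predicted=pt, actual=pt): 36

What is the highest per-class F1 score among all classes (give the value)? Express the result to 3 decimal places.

0.692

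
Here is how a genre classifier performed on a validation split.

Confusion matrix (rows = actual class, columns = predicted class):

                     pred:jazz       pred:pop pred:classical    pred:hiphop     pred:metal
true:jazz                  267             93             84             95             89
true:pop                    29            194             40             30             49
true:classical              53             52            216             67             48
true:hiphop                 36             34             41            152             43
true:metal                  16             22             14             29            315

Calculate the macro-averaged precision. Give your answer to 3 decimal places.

Per-class precision (TP/(TP+FP)):
  jazz: TP=267, FP=29+53+36+16=134 → 267/401 = 0.6658
  pop: TP=194, FP=93+52+34+22=201 → 194/395 = 0.4911
  classical: TP=216, FP=84+40+41+14=179 → 216/395 = 0.5468
  hiphop: TP=152, FP=95+30+67+29=221 → 152/373 = 0.4075
  metal: TP=315, FP=89+49+48+43=229 → 315/544 = 0.5790
Macro-precision = mean = (0.6658 + 0.4911 + 0.5468 + 0.4075 + 0.5790) / 5 = 0.538

0.538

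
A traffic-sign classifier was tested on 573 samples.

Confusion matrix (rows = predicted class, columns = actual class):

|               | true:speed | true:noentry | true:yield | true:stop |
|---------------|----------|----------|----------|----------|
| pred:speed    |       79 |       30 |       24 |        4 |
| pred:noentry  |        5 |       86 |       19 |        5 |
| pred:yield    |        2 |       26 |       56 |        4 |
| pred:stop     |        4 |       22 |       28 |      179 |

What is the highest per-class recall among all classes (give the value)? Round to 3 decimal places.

0.932

Per-class recall (TP/(TP+FN)):
  speed: TP=79, FN=5+2+4=11 → 79/90 = 0.8778
  noentry: TP=86, FN=30+26+22=78 → 86/164 = 0.5244
  yield: TP=56, FN=24+19+28=71 → 56/127 = 0.4409
  stop: TP=179, FN=4+5+4=13 → 179/192 = 0.9323
Highest is class 'stop' with recall = 0.932.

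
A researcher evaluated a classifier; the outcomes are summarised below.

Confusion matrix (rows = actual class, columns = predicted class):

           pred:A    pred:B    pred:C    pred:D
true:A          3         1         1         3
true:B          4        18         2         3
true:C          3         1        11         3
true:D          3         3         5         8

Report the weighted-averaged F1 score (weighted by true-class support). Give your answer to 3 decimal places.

0.568

Per-class F1 score (2·TP/(2·TP+FP+FN)):
  A: TP=3, FP=4+3+3=10, FN=1+1+3=5 → 6/21 = 0.2857
  B: TP=18, FP=1+1+3=5, FN=4+2+3=9 → 36/50 = 0.7200
  C: TP=11, FP=1+2+5=8, FN=3+1+3=7 → 22/37 = 0.5946
  D: TP=8, FP=3+3+3=9, FN=3+3+5=11 → 16/36 = 0.4444
Weighted-F1 score = Σ (supportᵢ/N)·F1 scoreᵢ with N=72: (8/72)·0.2857 + (27/72)·0.7200 + (18/72)·0.5946 + (19/72)·0.4444 = 0.568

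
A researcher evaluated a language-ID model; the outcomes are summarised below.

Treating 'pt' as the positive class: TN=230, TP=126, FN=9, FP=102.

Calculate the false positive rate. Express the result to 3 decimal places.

0.307

FPR = FP/(FP+TN) = 102/(102+230) = 0.307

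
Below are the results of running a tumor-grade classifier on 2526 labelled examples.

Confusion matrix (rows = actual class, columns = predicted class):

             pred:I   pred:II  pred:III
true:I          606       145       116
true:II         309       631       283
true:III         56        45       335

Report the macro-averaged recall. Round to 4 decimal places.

0.6611

Per-class recall (TP/(TP+FN)):
  I: TP=606, FN=145+116=261 → 606/867 = 0.69896
  II: TP=631, FN=309+283=592 → 631/1223 = 0.51594
  III: TP=335, FN=56+45=101 → 335/436 = 0.76835
Macro-recall = mean = (0.69896 + 0.51594 + 0.76835) / 3 = 0.6611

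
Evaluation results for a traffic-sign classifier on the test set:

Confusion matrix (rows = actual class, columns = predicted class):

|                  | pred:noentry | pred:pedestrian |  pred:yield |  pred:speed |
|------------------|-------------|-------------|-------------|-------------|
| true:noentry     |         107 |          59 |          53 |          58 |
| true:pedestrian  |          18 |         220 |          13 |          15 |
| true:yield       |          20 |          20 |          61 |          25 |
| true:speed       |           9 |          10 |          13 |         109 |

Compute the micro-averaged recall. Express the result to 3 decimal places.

Micro-averaging pools counts across classes: ΣTP=497, ΣFP=313, ΣFN=313.
Micro-recall = TP/(TP+FN) on pooled counts = 0.614 (equals overall accuracy in single-label multiclass).

0.614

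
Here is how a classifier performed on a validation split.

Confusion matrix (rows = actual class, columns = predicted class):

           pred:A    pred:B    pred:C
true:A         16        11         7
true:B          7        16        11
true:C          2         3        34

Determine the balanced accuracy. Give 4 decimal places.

Balanced accuracy = mean of per-class recall.
  A: recall = 16/34 = 0.47059
  B: recall = 16/34 = 0.47059
  C: recall = 34/39 = 0.87179
Mean = (0.47059 + 0.47059 + 0.87179) / 3 = 0.6043

0.6043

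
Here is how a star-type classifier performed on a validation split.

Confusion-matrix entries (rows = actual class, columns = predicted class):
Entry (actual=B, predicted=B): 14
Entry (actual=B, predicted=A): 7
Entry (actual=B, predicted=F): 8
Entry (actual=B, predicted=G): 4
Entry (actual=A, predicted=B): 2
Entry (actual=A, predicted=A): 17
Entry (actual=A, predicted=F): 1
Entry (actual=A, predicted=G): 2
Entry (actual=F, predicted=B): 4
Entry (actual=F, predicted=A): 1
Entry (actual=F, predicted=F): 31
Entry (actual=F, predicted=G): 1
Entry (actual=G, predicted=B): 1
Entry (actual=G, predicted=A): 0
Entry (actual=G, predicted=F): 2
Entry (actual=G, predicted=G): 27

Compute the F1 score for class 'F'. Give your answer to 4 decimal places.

0.7848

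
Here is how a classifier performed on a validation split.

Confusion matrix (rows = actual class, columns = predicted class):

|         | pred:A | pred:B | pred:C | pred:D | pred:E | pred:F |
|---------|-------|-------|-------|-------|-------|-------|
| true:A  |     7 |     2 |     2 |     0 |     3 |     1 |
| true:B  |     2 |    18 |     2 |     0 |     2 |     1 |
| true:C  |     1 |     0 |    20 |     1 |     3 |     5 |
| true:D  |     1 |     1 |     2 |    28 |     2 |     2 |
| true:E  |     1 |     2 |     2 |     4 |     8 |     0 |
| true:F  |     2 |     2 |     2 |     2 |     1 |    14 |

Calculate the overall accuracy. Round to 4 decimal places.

0.6507

Accuracy = trace / total = (7+18+20+28+8+14=95) / 146 = 95/146 = 0.6507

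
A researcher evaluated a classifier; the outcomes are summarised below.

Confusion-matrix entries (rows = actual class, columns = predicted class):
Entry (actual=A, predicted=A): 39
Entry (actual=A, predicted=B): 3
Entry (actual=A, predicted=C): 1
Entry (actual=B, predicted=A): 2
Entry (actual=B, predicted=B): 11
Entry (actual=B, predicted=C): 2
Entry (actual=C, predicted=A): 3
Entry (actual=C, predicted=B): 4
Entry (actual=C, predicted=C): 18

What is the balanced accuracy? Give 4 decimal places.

Balanced accuracy = mean of per-class recall.
  A: recall = 39/43 = 0.90698
  B: recall = 11/15 = 0.73333
  C: recall = 18/25 = 0.72000
Mean = (0.90698 + 0.73333 + 0.72000) / 3 = 0.7868

0.7868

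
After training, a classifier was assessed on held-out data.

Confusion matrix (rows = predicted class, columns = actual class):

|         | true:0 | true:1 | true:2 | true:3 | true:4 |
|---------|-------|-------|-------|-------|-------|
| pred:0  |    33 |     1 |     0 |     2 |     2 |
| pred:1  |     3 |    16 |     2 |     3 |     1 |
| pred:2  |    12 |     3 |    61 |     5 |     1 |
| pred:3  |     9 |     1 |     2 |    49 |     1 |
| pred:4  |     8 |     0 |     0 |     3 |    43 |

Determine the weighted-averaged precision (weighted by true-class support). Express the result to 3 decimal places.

0.787

Per-class precision (TP/(TP+FP)):
  0: TP=33, FP=1+0+2+2=5 → 33/38 = 0.8684
  1: TP=16, FP=3+2+3+1=9 → 16/25 = 0.6400
  2: TP=61, FP=12+3+5+1=21 → 61/82 = 0.7439
  3: TP=49, FP=9+1+2+1=13 → 49/62 = 0.7903
  4: TP=43, FP=8+0+0+3=11 → 43/54 = 0.7963
Weighted-precision = Σ (supportᵢ/N)·precisionᵢ with N=261: (65/261)·0.8684 + (21/261)·0.6400 + (65/261)·0.7439 + (62/261)·0.7903 + (48/261)·0.7963 = 0.787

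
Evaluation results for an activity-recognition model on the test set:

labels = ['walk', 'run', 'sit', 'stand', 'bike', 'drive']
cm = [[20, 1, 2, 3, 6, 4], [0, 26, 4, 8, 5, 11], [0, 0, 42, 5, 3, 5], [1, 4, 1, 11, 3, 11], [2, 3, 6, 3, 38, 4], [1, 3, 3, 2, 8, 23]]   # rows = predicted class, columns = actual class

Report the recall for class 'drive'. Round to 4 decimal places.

Treat 'drive' as positive and all other classes as negative.
recall = TP/(TP+FN).
drive: TP=23, FN=4+11+5+11+4=35 → 23/58 = 0.39655

0.3966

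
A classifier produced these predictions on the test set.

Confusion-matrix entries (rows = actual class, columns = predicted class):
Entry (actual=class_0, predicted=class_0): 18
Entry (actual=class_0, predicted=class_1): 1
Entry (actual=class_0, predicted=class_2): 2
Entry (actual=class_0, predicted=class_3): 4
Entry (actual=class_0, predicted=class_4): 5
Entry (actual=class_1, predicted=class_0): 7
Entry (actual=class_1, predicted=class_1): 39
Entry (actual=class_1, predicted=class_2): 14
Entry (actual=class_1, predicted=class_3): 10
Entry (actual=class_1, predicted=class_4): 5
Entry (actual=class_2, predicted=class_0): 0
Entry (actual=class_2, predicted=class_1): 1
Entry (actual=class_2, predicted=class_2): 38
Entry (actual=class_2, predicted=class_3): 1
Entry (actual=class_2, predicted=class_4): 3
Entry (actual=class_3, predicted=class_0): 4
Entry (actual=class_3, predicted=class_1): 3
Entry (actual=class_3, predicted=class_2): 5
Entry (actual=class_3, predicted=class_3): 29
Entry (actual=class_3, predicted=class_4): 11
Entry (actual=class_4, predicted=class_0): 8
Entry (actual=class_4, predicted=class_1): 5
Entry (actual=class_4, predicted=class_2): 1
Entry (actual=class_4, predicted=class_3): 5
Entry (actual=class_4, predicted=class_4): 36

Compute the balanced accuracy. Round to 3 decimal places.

0.643

Balanced accuracy = mean of per-class recall.
  class_0: recall = 18/30 = 0.6000
  class_1: recall = 39/75 = 0.5200
  class_2: recall = 38/43 = 0.8837
  class_3: recall = 29/52 = 0.5577
  class_4: recall = 36/55 = 0.6545
Mean = (0.6000 + 0.5200 + 0.8837 + 0.5577 + 0.6545) / 5 = 0.643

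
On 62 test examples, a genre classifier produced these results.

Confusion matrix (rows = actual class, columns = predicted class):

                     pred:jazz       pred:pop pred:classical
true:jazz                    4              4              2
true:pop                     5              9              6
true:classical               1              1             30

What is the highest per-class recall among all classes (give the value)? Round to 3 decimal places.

0.938

Per-class recall (TP/(TP+FN)):
  jazz: TP=4, FN=4+2=6 → 4/10 = 0.4000
  pop: TP=9, FN=5+6=11 → 9/20 = 0.4500
  classical: TP=30, FN=1+1=2 → 30/32 = 0.9375
Highest is class 'classical' with recall = 0.938.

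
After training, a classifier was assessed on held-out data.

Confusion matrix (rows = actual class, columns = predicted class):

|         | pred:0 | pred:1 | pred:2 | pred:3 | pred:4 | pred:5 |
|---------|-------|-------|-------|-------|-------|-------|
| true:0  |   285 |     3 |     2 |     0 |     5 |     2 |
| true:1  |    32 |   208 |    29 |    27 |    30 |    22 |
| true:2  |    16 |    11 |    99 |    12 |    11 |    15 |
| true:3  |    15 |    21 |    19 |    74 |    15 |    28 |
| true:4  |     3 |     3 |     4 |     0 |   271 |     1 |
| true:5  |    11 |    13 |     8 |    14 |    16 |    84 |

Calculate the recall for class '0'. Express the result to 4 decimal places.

0.9596

Treat '0' as positive and all other classes as negative.
recall = TP/(TP+FN).
0: TP=285, FN=3+2+0+5+2=12 → 285/297 = 0.95960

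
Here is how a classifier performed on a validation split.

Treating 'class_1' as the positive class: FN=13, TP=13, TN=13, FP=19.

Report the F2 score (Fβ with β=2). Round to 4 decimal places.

0.4779

Fβ = (1+β²)·TP / ((1+β²)·TP + β²·FN + FP), with β²=4
= 5·13 / (5·13 + 4·13 + 19) = 0.4779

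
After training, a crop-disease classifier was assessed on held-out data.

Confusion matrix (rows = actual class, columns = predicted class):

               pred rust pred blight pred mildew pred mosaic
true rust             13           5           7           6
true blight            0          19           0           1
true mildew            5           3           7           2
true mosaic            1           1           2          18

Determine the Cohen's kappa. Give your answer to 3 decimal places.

0.512

Observed agreement pₒ = trace/N = 57/90 = 0.6333
Expected agreement pₑ = Σ (rowᵢ·colᵢ)/N² = (31·19 + 20·28 + 17·16 + 22·27)/90² = 0.2488
κ = (pₒ − pₑ)/(1 − pₑ) = (0.6333 − 0.2488)/(1 − 0.2488) = 0.512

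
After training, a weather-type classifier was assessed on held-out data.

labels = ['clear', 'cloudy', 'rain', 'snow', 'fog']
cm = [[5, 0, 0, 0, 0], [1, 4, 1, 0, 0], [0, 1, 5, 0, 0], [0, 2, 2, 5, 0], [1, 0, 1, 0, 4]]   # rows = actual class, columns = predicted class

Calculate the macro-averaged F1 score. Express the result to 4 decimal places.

0.7259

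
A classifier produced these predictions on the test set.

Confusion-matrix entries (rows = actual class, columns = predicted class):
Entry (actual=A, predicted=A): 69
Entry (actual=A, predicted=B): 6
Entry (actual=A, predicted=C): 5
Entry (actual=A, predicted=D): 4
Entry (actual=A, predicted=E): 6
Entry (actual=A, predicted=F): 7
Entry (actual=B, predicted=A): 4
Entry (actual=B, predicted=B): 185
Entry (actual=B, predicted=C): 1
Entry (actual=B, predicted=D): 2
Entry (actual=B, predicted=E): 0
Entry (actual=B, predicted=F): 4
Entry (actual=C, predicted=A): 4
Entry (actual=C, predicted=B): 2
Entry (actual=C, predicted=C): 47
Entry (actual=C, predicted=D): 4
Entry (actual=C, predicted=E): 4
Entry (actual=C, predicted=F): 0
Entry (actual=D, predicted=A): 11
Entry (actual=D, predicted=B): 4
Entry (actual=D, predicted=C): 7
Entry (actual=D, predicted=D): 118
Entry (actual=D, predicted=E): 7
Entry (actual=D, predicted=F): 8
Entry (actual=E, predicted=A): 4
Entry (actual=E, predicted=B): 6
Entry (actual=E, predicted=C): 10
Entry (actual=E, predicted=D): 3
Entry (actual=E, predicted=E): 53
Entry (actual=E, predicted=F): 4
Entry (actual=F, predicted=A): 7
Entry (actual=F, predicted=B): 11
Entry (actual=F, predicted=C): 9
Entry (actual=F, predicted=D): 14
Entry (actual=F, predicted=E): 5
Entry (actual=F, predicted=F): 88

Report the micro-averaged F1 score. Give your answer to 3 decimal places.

Micro-averaging pools counts across classes: ΣTP=560, ΣFP=163, ΣFN=163.
Micro-F1 score = 2·TP/(2·TP+FP+FN) on pooled counts = 0.775 (equals overall accuracy in single-label multiclass).

0.775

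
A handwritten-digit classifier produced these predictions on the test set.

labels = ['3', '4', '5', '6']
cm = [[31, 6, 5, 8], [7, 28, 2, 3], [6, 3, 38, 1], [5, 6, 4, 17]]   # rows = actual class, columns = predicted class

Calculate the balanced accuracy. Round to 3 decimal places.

Balanced accuracy = mean of per-class recall.
  3: recall = 31/50 = 0.6200
  4: recall = 28/40 = 0.7000
  5: recall = 38/48 = 0.7917
  6: recall = 17/32 = 0.5313
Mean = (0.6200 + 0.7000 + 0.7917 + 0.5313) / 4 = 0.661

0.661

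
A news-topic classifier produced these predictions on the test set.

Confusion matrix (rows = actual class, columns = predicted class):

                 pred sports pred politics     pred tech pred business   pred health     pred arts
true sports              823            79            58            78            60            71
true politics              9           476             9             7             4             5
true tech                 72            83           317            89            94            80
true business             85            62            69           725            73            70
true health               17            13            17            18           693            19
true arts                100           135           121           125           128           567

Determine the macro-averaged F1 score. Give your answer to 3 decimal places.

Per-class F1 score (2·TP/(2·TP+FP+FN)):
  sports: TP=823, FP=9+72+85+17+100=283, FN=79+58+78+60+71=346 → 1646/2275 = 0.7235
  politics: TP=476, FP=79+83+62+13+135=372, FN=9+9+7+4+5=34 → 952/1358 = 0.7010
  tech: TP=317, FP=58+9+69+17+121=274, FN=72+83+89+94+80=418 → 634/1326 = 0.4781
  business: TP=725, FP=78+7+89+18+125=317, FN=85+62+69+73+70=359 → 1450/2126 = 0.6820
  health: TP=693, FP=60+4+94+73+128=359, FN=17+13+17+18+19=84 → 1386/1829 = 0.7578
  arts: TP=567, FP=71+5+80+70+19=245, FN=100+135+121+125+128=609 → 1134/1988 = 0.5704
Macro-F1 score = mean = (0.7235 + 0.7010 + 0.4781 + 0.6820 + 0.7578 + 0.5704) / 6 = 0.652

0.652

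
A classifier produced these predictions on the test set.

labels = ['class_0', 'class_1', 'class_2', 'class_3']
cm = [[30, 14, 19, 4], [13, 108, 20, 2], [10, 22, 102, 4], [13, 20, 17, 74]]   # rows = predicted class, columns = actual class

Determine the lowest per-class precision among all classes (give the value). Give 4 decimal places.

Per-class precision (TP/(TP+FP)):
  class_0: TP=30, FP=14+19+4=37 → 30/67 = 0.44776
  class_1: TP=108, FP=13+20+2=35 → 108/143 = 0.75524
  class_2: TP=102, FP=10+22+4=36 → 102/138 = 0.73913
  class_3: TP=74, FP=13+20+17=50 → 74/124 = 0.59677
Lowest is class 'class_0' with precision = 0.4478.

0.4478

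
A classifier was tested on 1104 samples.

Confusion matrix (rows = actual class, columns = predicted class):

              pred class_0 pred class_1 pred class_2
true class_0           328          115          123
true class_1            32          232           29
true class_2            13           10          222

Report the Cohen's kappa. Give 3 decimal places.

0.562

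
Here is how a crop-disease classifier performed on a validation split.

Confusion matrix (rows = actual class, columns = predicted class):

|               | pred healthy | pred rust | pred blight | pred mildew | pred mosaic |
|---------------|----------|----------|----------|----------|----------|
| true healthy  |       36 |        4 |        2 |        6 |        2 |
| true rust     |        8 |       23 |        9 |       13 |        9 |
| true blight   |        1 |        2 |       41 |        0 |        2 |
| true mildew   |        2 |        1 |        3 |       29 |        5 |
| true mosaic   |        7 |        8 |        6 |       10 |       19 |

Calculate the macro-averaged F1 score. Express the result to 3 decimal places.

0.589

Per-class F1 score (2·TP/(2·TP+FP+FN)):
  healthy: TP=36, FP=8+1+2+7=18, FN=4+2+6+2=14 → 72/104 = 0.6923
  rust: TP=23, FP=4+2+1+8=15, FN=8+9+13+9=39 → 46/100 = 0.4600
  blight: TP=41, FP=2+9+3+6=20, FN=1+2+0+2=5 → 82/107 = 0.7664
  mildew: TP=29, FP=6+13+0+10=29, FN=2+1+3+5=11 → 58/98 = 0.5918
  mosaic: TP=19, FP=2+9+2+5=18, FN=7+8+6+10=31 → 38/87 = 0.4368
Macro-F1 score = mean = (0.6923 + 0.4600 + 0.7664 + 0.5918 + 0.4368) / 5 = 0.589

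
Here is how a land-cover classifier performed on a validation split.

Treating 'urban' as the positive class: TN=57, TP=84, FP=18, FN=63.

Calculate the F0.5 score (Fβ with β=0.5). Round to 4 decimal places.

Fβ = (1+β²)·TP / ((1+β²)·TP + β²·FN + FP), with β²=1/4
= 1.25·84 / (1.25·84 + 0.25·63 + 18) = 0.7568

0.7568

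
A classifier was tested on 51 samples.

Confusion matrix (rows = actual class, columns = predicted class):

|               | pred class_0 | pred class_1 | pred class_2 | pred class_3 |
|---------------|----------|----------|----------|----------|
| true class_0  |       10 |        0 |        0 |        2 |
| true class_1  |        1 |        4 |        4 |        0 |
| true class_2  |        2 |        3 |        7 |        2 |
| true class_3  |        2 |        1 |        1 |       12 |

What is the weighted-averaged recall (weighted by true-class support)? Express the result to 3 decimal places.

Per-class recall (TP/(TP+FN)):
  class_0: TP=10, FN=0+0+2=2 → 10/12 = 0.8333
  class_1: TP=4, FN=1+4+0=5 → 4/9 = 0.4444
  class_2: TP=7, FN=2+3+2=7 → 7/14 = 0.5000
  class_3: TP=12, FN=2+1+1=4 → 12/16 = 0.7500
Weighted-recall = Σ (supportᵢ/N)·recallᵢ with N=51: (12/51)·0.8333 + (9/51)·0.4444 + (14/51)·0.5000 + (16/51)·0.7500 = 0.647

0.647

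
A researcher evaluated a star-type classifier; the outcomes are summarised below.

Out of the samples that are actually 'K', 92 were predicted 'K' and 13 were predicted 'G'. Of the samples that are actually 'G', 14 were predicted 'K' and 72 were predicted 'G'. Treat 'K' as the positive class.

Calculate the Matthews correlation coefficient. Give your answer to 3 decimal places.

MCC = (TP·TN − FP·FN) / √((TP+FP)(TP+FN)(TN+FP)(TN+FN))
Numerator = 92·72 − 14·13 = 6442
Denominator = √(106·105·86·85) = √81360300 = 9019.9945
MCC = 6442 / 9019.9945 = 0.714

0.714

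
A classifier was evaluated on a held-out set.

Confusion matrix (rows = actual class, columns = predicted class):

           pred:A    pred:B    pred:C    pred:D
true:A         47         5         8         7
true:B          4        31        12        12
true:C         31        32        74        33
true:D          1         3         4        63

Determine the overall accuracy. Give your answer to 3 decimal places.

Accuracy = trace / total = (47+31+74+63=215) / 367 = 215/367 = 0.586

0.586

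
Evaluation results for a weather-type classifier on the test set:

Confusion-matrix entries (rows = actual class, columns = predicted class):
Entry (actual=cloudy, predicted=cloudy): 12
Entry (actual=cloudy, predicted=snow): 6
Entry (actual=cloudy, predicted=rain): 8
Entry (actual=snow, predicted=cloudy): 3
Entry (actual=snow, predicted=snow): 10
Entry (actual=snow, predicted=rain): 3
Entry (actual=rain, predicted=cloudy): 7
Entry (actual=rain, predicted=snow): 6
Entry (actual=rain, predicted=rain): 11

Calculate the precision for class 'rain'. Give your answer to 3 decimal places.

0.500

One-vs-rest for 'rain': TP = diagonal; FP = other classes predicted 'rain'; FN = 'rain' predicted as other.
precision = TP/(TP+FP).
rain: TP=11, FP=8+3=11 → 11/22 = 0.5000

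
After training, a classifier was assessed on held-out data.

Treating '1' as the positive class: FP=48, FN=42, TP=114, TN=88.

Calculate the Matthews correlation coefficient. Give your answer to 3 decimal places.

0.379

MCC = (TP·TN − FP·FN) / √((TP+FP)(TP+FN)(TN+FP)(TN+FN))
Numerator = 114·88 − 48·42 = 8016
Denominator = √(162·156·136·130) = √446808960 = 21137.8561
MCC = 8016 / 21137.8561 = 0.379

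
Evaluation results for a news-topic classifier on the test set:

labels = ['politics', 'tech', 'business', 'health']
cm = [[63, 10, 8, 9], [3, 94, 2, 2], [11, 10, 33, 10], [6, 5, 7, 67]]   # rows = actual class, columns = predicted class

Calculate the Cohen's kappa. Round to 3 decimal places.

0.670

Observed agreement pₒ = trace/N = 257/340 = 0.7559
Expected agreement pₑ = Σ (rowᵢ·colᵢ)/N² = (90·83 + 101·119 + 64·50 + 85·88)/340² = 0.2610
κ = (pₒ − pₑ)/(1 − pₑ) = (0.7559 − 0.2610)/(1 − 0.2610) = 0.670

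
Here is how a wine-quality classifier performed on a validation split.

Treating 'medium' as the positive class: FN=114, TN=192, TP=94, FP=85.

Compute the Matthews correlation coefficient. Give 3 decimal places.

MCC = (TP·TN − FP·FN) / √((TP+FP)(TP+FN)(TN+FP)(TN+FN))
Numerator = 94·192 − 85·114 = 8358
Denominator = √(179·208·277·306) = √3155858784 = 56177.0308
MCC = 8358 / 56177.0308 = 0.149

0.149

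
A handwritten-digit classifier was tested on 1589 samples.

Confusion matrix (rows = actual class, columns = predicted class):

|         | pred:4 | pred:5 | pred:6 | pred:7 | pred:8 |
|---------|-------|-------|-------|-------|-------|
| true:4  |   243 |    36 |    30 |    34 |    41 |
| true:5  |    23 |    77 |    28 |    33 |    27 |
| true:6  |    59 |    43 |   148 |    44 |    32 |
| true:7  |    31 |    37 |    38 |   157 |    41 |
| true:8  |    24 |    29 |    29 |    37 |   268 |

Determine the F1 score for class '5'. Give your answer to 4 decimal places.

Take TP from the diagonal, FP from the rest of the '5' prediction marginal, FN from the rest of the '5' actual marginal.
F1 score = 2·TP/(2·TP+FP+FN).
5: TP=77, FP=36+43+37+29=145, FN=23+28+33+27=111 → 154/410 = 0.37561

0.3756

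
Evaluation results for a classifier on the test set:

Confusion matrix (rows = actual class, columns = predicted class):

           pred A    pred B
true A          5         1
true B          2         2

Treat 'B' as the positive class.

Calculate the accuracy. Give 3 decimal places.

Accuracy = (TP+TN)/N = (2+5)/10 = 0.700

0.700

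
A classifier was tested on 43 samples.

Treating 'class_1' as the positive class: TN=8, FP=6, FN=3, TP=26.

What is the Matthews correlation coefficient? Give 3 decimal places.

0.503

MCC = (TP·TN − FP·FN) / √((TP+FP)(TP+FN)(TN+FP)(TN+FN))
Numerator = 26·8 − 6·3 = 190
Denominator = √(32·29·14·11) = √142912 = 378.0370
MCC = 190 / 378.0370 = 0.503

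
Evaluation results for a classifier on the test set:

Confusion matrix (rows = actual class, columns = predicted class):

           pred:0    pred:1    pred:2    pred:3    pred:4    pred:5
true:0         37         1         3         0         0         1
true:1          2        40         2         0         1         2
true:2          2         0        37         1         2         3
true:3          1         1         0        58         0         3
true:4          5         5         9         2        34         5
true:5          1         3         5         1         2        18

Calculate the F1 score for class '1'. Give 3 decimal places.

One-vs-rest for '1': TP = diagonal; FP = other classes predicted '1'; FN = '1' predicted as other.
F1 score = 2·TP/(2·TP+FP+FN).
1: TP=40, FP=1+0+1+5+3=10, FN=2+2+0+1+2=7 → 80/97 = 0.8247

0.825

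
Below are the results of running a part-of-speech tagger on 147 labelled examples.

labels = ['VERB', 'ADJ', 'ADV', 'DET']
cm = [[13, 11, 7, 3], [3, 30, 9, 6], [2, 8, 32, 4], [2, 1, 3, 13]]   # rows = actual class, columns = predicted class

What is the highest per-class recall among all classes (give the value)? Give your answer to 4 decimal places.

0.6957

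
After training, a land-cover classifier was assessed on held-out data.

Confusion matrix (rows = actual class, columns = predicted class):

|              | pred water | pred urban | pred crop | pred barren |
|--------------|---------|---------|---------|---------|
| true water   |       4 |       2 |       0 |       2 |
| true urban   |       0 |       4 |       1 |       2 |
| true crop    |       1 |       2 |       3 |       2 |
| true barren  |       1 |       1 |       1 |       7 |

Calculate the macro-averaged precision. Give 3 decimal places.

0.562

Per-class precision (TP/(TP+FP)):
  water: TP=4, FP=0+1+1=2 → 4/6 = 0.6667
  urban: TP=4, FP=2+2+1=5 → 4/9 = 0.4444
  crop: TP=3, FP=0+1+1=2 → 3/5 = 0.6000
  barren: TP=7, FP=2+2+2=6 → 7/13 = 0.5385
Macro-precision = mean = (0.6667 + 0.4444 + 0.6000 + 0.5385) / 4 = 0.562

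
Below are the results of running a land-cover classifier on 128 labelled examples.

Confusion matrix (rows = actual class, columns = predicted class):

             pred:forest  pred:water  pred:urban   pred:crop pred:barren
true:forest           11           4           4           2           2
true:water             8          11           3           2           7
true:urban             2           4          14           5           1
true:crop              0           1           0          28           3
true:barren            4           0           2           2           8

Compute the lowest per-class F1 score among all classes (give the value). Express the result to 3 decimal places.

0.431

Per-class F1 score (2·TP/(2·TP+FP+FN)):
  forest: TP=11, FP=8+2+0+4=14, FN=4+4+2+2=12 → 22/48 = 0.4583
  water: TP=11, FP=4+4+1+0=9, FN=8+3+2+7=20 → 22/51 = 0.4314
  urban: TP=14, FP=4+3+0+2=9, FN=2+4+5+1=12 → 28/49 = 0.5714
  crop: TP=28, FP=2+2+5+2=11, FN=0+1+0+3=4 → 56/71 = 0.7887
  barren: TP=8, FP=2+7+1+3=13, FN=4+0+2+2=8 → 16/37 = 0.4324
Lowest is class 'water' with F1 score = 0.431.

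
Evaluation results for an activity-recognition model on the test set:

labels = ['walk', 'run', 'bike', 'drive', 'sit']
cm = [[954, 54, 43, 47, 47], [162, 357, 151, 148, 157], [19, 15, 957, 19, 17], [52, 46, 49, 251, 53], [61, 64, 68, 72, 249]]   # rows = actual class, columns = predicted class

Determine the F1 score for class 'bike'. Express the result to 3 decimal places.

0.834

Take TP from the diagonal, FP from the rest of the 'bike' prediction marginal, FN from the rest of the 'bike' actual marginal.
F1 score = 2·TP/(2·TP+FP+FN).
bike: TP=957, FP=43+151+49+68=311, FN=19+15+19+17=70 → 1914/2295 = 0.8340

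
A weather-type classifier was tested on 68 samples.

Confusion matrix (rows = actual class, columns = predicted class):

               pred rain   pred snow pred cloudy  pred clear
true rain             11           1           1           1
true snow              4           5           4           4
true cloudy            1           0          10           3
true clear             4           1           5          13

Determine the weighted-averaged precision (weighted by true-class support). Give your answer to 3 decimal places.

0.604

Per-class precision (TP/(TP+FP)):
  rain: TP=11, FP=4+1+4=9 → 11/20 = 0.5500
  snow: TP=5, FP=1+0+1=2 → 5/7 = 0.7143
  cloudy: TP=10, FP=1+4+5=10 → 10/20 = 0.5000
  clear: TP=13, FP=1+4+3=8 → 13/21 = 0.6190
Weighted-precision = Σ (supportᵢ/N)·precisionᵢ with N=68: (14/68)·0.5500 + (17/68)·0.7143 + (14/68)·0.5000 + (23/68)·0.6190 = 0.604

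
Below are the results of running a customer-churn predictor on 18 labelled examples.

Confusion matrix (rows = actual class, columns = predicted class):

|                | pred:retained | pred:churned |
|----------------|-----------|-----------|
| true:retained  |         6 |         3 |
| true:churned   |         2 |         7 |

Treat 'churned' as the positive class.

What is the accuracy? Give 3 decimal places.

Accuracy = (TP+TN)/N = (7+6)/18 = 0.722

0.722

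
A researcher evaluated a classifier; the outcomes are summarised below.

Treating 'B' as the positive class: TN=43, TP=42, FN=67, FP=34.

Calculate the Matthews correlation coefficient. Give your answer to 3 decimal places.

MCC = (TP·TN − FP·FN) / √((TP+FP)(TP+FN)(TN+FP)(TN+FN))
Numerator = 42·43 − 34·67 = -472
Denominator = √(76·109·77·110) = √70165480 = 8376.4837
MCC = -472 / 8376.4837 = -0.056

-0.056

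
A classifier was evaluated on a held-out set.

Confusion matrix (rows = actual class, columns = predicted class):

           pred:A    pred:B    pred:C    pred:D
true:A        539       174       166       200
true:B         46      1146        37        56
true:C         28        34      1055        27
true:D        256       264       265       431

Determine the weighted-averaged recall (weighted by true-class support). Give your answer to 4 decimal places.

0.6713

Per-class recall (TP/(TP+FN)):
  A: TP=539, FN=174+166+200=540 → 539/1079 = 0.49954
  B: TP=1146, FN=46+37+56=139 → 1146/1285 = 0.89183
  C: TP=1055, FN=28+34+27=89 → 1055/1144 = 0.92220
  D: TP=431, FN=256+264+265=785 → 431/1216 = 0.35444
Weighted-recall = Σ (supportᵢ/N)·recallᵢ with N=4724: (1079/4724)·0.49954 + (1285/4724)·0.89183 + (1144/4724)·0.92220 + (1216/4724)·0.35444 = 0.6713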